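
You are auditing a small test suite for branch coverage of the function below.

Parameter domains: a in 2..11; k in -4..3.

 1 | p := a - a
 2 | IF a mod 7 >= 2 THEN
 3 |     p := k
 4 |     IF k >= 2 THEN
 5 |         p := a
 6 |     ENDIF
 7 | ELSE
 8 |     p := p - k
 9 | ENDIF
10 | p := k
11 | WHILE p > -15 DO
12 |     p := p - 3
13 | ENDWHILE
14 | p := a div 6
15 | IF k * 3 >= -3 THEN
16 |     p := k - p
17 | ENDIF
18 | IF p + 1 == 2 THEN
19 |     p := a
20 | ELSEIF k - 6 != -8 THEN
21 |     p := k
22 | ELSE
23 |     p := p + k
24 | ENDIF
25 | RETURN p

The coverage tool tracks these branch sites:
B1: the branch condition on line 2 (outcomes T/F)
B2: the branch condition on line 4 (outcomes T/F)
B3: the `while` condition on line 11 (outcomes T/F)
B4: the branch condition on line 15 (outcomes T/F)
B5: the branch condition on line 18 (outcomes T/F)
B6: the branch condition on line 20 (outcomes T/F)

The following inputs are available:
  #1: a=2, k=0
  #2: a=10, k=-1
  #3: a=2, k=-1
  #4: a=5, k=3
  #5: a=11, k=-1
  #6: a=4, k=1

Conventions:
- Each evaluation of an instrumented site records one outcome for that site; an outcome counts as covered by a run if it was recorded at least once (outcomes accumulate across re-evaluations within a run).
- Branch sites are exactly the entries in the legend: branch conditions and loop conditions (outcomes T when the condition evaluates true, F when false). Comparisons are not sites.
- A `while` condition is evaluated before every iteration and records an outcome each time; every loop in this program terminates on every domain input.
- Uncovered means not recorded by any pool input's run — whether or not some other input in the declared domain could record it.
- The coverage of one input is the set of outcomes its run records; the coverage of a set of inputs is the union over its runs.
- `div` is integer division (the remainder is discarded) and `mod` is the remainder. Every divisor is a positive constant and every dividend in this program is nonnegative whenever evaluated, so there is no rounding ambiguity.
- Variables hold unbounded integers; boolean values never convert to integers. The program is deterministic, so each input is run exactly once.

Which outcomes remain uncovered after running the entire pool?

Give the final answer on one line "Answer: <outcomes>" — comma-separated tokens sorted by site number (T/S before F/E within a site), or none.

#1 (a=2, k=0) -> B1->T, B2->F, B3->T, B3->T, B3->T, B3->T, B3->T, B3->F, B4->T, B5->F, B6->T; covered: B1=T, B2=F, B3=T, B3=F, B4=T, B5=F, B6=T
#2 (a=10, k=-1) -> B1->T, B2->F, B3->T, B3->T, B3->T, B3->T, B3->T, B3->F, B4->T, B5->F, B6->T; covered: B1=T, B2=F, B3=T, B3=F, B4=T, B5=F, B6=T
#3 (a=2, k=-1) -> B1->T, B2->F, B3->T, B3->T, B3->T, B3->T, B3->T, B3->F, B4->T, B5->F, B6->T; covered: B1=T, B2=F, B3=T, B3=F, B4=T, B5=F, B6=T
#4 (a=5, k=3) -> B1->T, B2->T, B3->T, B3->T, B3->T, B3->T, B3->T, B3->T, B3->F, B4->T, B5->F, B6->T; covered: B1=T, B2=T, B3=T, B3=F, B4=T, B5=F, B6=T
#5 (a=11, k=-1) -> B1->T, B2->F, B3->T, B3->T, B3->T, B3->T, B3->T, B3->F, B4->T, B5->F, B6->T; covered: B1=T, B2=F, B3=T, B3=F, B4=T, B5=F, B6=T
#6 (a=4, k=1) -> B1->T, B2->F, B3->T, B3->T, B3->T, B3->T, B3->T, B3->T, B3->F, B4->T, B5->T; covered: B1=T, B2=F, B3=T, B3=F, B4=T, B5=T
union over the pool: B1=T, B2=T, B2=F, B3=T, B3=F, B4=T, B5=T, B5=F, B6=T
uncovered (3 of 12): B1=F, B4=F, B6=F

Answer: B1=F, B4=F, B6=F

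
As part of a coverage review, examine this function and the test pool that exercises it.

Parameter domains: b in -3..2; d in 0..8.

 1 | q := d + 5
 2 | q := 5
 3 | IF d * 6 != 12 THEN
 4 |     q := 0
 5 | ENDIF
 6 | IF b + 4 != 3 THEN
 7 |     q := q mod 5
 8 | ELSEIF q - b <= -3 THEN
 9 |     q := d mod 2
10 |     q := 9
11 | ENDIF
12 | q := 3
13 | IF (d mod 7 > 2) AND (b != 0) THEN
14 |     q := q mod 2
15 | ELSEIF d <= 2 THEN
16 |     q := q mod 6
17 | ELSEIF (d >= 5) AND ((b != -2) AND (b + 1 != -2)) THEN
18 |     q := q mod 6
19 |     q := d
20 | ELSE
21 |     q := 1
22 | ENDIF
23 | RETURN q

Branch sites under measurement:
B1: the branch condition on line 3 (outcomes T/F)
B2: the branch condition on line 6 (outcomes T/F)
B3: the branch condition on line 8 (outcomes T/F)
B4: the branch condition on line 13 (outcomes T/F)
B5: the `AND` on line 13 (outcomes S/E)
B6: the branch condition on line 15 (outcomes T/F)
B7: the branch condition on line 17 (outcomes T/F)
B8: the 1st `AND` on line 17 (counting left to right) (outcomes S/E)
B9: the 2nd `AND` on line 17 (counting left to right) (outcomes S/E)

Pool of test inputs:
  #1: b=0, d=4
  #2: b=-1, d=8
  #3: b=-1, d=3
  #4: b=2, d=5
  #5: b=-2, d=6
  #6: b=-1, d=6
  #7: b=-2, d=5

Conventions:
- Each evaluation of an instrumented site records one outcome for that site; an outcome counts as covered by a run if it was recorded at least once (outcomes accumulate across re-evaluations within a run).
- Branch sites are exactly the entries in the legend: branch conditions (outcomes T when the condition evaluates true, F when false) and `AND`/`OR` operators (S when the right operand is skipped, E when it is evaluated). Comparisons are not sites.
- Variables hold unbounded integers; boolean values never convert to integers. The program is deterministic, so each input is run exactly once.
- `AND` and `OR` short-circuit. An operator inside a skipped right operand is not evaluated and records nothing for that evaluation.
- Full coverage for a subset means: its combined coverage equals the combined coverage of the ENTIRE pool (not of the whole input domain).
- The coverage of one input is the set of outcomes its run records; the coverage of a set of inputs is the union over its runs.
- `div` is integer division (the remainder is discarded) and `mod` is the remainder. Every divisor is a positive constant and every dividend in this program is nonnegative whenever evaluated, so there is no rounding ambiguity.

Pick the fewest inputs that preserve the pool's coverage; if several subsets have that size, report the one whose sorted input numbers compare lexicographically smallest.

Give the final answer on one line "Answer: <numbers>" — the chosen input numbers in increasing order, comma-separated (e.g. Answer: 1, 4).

input #1, b=0, d=4: events B1->T, B2->T, B5->E, B4->F, B6->F, B8->S, B7->F; outcomes B1=T, B2=T, B4=F, B5=E, B6=F, B7=F, B8=S
input #2, b=-1, d=8: events B1->T, B2->F, B3->F, B5->S, B4->F, B6->F, B8->E, B9->E, B7->T; outcomes B1=T, B2=F, B3=F, B4=F, B5=S, B6=F, B7=T, B8=E, B9=E
input #3, b=-1, d=3: events B1->T, B2->F, B3->F, B5->E, B4->T; outcomes B1=T, B2=F, B3=F, B4=T, B5=E
input #4, b=2, d=5: events B1->T, B2->T, B5->E, B4->T; outcomes B1=T, B2=T, B4=T, B5=E
input #5, b=-2, d=6: events B1->T, B2->T, B5->E, B4->T; outcomes B1=T, B2=T, B4=T, B5=E
input #6, b=-1, d=6: events B1->T, B2->F, B3->F, B5->E, B4->T; outcomes B1=T, B2=F, B3=F, B4=T, B5=E
input #7, b=-2, d=5: events B1->T, B2->T, B5->E, B4->T; outcomes B1=T, B2=T, B4=T, B5=E
together the pool reaches 14 outcomes: B1=T, B2=T, B2=F, B3=F, B4=T, B4=F, B5=S, B5=E, B6=F, B7=T, B7=F, B8=S, B8=E, B9=E
checked all size-1 subsets: none covers 14 outcomes (max 9/14)
checked all size-2 subsets: none covers 14 outcomes (max 13/14)
inputs {1, 2, 3} (size 3) cover everything; no size-3 subset with a lexicographically smaller index list covers all 14

Answer: 1, 2, 3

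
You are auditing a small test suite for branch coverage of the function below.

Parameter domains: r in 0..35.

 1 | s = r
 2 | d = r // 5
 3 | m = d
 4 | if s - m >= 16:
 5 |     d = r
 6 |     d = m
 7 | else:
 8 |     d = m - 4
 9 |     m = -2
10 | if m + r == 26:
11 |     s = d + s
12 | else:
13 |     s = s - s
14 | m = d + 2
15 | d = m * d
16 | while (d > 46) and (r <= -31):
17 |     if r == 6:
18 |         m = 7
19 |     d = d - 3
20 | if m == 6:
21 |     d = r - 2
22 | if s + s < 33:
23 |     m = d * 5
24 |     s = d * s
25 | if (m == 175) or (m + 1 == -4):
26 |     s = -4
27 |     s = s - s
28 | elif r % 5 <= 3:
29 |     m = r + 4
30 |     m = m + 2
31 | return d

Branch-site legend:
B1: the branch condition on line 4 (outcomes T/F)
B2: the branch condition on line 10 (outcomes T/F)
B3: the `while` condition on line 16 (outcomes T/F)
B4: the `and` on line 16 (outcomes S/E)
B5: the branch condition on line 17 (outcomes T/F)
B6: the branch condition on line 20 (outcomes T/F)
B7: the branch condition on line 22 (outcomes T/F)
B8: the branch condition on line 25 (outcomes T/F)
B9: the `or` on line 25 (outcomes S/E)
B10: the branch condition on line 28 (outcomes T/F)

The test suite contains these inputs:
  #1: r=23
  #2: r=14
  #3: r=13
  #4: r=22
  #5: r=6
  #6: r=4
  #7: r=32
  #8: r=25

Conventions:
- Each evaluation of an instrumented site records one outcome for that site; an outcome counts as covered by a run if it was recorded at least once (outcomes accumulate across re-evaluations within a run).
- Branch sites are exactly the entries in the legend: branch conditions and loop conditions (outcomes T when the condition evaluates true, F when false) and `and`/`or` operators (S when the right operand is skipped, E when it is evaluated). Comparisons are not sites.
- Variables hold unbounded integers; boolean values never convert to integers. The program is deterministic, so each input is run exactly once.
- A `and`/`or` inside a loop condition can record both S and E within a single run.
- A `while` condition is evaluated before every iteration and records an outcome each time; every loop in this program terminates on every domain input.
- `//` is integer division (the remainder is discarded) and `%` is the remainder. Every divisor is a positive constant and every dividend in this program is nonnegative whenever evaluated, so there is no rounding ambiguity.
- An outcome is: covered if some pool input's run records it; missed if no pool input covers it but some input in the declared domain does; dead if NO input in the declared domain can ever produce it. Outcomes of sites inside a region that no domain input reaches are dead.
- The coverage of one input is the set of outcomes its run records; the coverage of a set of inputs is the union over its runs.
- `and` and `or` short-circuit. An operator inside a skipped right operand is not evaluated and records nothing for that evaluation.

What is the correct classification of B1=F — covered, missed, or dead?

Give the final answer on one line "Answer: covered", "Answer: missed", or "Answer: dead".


B1=F is recorded by pool input(s) 2, 3, 5, 6 -> covered
Answer: covered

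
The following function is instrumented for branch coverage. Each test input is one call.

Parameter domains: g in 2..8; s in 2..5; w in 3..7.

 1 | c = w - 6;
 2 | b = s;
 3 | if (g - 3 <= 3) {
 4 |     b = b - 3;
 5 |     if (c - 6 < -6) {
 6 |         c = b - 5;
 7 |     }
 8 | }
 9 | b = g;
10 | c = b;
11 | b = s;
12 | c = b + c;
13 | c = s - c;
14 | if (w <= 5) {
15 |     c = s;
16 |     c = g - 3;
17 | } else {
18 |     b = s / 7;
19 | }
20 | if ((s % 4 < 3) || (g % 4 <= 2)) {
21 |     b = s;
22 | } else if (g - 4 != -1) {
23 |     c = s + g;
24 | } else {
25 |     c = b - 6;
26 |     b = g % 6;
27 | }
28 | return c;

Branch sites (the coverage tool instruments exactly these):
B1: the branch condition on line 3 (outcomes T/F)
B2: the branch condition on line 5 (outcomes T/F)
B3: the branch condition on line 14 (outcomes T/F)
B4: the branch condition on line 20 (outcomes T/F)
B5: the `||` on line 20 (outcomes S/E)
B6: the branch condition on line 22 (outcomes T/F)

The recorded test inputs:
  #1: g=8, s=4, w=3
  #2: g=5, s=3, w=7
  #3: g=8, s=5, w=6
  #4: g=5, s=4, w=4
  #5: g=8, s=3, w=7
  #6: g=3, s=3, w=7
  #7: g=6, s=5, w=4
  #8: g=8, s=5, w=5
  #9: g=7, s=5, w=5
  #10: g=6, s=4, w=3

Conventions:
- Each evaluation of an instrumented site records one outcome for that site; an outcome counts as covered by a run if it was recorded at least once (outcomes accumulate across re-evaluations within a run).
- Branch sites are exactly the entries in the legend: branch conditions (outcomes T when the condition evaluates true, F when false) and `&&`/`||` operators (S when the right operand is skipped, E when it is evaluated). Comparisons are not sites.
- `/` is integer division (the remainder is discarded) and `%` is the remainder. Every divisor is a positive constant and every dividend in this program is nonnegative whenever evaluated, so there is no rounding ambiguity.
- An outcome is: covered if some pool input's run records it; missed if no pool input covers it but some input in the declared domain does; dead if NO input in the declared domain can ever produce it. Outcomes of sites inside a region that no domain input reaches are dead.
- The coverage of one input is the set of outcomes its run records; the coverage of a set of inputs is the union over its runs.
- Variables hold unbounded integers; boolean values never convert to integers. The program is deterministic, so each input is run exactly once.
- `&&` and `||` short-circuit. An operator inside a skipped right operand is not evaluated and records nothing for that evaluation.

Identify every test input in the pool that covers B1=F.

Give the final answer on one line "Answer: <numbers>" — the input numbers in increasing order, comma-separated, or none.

input #1 (g=8, s=4, w=3): hits B1=F
input #2 (g=5, s=3, w=7): never hits B1=F
input #3 (g=8, s=5, w=6): hits B1=F
input #4 (g=5, s=4, w=4): never hits B1=F
input #5 (g=8, s=3, w=7): hits B1=F
input #6 (g=3, s=3, w=7): never hits B1=F
input #7 (g=6, s=5, w=4): never hits B1=F
input #8 (g=8, s=5, w=5): hits B1=F
input #9 (g=7, s=5, w=5): hits B1=F
input #10 (g=6, s=4, w=3): never hits B1=F

Answer: 1, 3, 5, 8, 9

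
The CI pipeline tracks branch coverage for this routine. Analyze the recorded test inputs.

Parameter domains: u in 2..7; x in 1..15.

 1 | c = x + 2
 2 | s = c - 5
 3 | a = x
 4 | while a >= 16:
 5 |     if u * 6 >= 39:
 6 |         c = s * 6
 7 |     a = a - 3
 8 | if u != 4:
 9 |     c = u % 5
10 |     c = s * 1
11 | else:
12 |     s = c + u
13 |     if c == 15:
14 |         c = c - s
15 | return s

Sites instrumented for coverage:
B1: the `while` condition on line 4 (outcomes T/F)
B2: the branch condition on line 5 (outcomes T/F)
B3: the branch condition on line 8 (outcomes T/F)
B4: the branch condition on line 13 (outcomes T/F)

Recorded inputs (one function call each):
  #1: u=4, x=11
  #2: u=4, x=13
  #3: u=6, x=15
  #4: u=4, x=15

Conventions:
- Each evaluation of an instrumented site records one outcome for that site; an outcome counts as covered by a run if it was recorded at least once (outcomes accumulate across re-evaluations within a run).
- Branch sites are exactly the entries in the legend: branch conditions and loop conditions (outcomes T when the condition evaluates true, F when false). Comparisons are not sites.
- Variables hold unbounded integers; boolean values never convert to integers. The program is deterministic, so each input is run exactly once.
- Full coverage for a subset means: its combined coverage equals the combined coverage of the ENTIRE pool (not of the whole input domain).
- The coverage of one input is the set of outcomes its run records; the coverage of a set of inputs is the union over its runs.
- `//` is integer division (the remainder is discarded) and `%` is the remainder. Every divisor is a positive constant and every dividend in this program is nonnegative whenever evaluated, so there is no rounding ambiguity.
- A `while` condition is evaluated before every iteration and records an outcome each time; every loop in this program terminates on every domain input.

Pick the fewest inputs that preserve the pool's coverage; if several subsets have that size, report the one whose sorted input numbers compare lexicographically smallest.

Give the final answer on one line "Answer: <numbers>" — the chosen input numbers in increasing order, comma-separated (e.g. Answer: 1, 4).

input #1, u=4, x=11: outcomes B1=F, B3=F, B4=F
input #2, u=4, x=13: outcomes B1=F, B3=F, B4=T
input #3, u=6, x=15: outcomes B1=F, B3=T
input #4, u=4, x=15: outcomes B1=F, B3=F, B4=F
union over all inputs: B1=F, B3=T, B3=F, B4=T, B4=F (5 outcomes)
size 1 is not enough: best union over all size-1 subsets is 3/5
size 2 is not enough: best union over all size-2 subsets is 4/5
inputs {1, 2, 3} (size 3) cover everything; no size-3 subset with a lexicographically smaller index list covers all 5

Answer: 1, 2, 3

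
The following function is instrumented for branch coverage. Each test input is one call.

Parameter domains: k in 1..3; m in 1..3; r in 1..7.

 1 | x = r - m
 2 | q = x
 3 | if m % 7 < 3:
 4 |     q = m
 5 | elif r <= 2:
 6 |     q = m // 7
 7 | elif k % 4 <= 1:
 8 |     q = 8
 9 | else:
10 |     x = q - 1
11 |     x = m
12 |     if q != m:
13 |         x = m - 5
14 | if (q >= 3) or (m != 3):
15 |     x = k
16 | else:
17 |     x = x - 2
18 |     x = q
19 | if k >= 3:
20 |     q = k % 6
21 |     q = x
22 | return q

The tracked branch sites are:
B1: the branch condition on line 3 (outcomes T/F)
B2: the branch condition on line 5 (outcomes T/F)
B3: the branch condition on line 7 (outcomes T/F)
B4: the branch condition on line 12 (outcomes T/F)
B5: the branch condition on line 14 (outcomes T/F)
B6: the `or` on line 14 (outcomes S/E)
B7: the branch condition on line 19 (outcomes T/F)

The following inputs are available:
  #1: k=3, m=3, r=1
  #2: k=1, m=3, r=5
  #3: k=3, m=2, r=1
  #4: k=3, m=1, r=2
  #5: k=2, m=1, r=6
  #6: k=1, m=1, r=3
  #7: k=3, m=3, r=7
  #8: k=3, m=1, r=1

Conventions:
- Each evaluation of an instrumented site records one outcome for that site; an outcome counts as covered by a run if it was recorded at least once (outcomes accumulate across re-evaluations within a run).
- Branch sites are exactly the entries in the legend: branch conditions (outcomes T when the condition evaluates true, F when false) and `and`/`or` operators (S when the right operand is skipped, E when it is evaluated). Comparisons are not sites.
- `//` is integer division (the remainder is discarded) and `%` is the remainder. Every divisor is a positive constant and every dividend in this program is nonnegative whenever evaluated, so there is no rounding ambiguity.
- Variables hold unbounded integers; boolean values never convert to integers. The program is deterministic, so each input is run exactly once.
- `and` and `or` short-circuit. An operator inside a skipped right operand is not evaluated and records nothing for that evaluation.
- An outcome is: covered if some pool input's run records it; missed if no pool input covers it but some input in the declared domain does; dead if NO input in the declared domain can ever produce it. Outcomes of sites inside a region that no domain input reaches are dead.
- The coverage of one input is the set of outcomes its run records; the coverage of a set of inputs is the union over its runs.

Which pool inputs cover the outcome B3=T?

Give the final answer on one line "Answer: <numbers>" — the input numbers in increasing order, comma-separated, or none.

input #1 (k=3, m=3, r=1): misses B3=T
input #2 (k=1, m=3, r=5): covers B3=T
input #3 (k=3, m=2, r=1): misses B3=T
input #4 (k=3, m=1, r=2): misses B3=T
input #5 (k=2, m=1, r=6): misses B3=T
input #6 (k=1, m=1, r=3): misses B3=T
input #7 (k=3, m=3, r=7): misses B3=T
input #8 (k=3, m=1, r=1): misses B3=T

Answer: 2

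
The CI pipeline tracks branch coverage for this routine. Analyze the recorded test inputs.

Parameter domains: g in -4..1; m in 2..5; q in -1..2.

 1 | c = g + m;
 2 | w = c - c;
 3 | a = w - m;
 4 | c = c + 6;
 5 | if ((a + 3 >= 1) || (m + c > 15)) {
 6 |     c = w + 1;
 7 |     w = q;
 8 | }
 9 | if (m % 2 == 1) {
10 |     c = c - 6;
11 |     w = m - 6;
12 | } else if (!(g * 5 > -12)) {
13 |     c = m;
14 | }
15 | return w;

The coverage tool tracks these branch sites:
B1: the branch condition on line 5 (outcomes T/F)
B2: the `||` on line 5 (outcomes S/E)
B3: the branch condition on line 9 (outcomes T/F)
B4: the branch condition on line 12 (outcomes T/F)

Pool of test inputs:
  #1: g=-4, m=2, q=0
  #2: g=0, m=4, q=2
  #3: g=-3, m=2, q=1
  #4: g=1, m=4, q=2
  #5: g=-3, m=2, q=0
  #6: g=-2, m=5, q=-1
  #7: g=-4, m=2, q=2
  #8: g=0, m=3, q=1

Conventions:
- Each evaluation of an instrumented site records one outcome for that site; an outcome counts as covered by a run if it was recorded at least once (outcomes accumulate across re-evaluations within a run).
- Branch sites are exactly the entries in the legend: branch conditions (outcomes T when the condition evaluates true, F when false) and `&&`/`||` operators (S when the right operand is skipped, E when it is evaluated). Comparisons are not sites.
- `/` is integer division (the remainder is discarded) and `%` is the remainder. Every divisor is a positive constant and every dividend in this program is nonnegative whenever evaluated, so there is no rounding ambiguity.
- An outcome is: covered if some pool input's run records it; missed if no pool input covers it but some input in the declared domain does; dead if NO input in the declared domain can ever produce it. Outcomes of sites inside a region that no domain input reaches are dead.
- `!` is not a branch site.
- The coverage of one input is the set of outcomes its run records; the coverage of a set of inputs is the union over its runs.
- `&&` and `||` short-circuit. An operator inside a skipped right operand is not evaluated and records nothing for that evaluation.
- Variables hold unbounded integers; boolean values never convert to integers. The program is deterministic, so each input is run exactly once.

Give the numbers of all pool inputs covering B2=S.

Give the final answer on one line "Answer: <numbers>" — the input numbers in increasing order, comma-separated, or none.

input #1 (g=-4, m=2, q=0): produces B2=S
input #2 (g=0, m=4, q=2): does not produce B2=S
input #3 (g=-3, m=2, q=1): produces B2=S
input #4 (g=1, m=4, q=2): does not produce B2=S
input #5 (g=-3, m=2, q=0): produces B2=S
input #6 (g=-2, m=5, q=-1): does not produce B2=S
input #7 (g=-4, m=2, q=2): produces B2=S
input #8 (g=0, m=3, q=1): does not produce B2=S

Answer: 1, 3, 5, 7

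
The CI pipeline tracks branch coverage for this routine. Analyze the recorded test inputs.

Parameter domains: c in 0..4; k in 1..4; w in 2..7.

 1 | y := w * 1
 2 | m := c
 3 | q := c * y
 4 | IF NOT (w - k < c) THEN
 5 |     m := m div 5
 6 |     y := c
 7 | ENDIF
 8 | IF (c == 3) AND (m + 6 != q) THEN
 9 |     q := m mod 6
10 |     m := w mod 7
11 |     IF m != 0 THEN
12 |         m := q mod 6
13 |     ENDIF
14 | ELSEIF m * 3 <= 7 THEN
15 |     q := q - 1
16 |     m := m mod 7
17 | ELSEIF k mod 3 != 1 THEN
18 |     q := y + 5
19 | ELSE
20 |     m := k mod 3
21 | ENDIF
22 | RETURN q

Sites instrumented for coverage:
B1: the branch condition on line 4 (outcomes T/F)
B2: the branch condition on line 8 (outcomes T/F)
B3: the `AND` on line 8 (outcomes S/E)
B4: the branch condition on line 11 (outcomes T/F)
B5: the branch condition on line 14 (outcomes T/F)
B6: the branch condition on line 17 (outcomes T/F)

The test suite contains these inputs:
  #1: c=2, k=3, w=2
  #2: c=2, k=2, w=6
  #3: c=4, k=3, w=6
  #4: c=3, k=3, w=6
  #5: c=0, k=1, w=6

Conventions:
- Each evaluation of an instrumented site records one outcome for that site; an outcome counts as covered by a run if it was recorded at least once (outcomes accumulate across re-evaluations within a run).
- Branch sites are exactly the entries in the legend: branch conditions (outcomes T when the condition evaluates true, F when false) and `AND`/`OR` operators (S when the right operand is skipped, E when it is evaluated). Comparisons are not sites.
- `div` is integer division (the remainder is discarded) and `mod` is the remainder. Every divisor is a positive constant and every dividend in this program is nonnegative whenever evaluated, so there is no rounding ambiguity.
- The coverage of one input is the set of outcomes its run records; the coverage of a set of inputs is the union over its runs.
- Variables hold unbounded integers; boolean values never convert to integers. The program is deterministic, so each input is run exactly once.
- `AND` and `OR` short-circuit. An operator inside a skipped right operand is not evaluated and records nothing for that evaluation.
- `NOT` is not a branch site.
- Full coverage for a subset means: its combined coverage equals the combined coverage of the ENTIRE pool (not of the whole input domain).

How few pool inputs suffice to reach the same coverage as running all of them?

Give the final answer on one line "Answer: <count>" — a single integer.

input #1, c=2, k=3, w=2: events B1->F, B3->S, B2->F, B5->T; outcomes B1=F, B2=F, B3=S, B5=T
input #2, c=2, k=2, w=6: events B1->T, B3->S, B2->F, B5->T; outcomes B1=T, B2=F, B3=S, B5=T
input #3, c=4, k=3, w=6: events B1->F, B3->S, B2->F, B5->F, B6->T; outcomes B1=F, B2=F, B3=S, B5=F, B6=T
input #4, c=3, k=3, w=6: events B1->T, B3->E, B2->T, B4->T; outcomes B1=T, B2=T, B3=E, B4=T
input #5, c=0, k=1, w=6: events B1->T, B3->S, B2->F, B5->T; outcomes B1=T, B2=F, B3=S, B5=T
together the pool reaches 10 outcomes: B1=T, B1=F, B2=T, B2=F, B3=S, B3=E, B4=T, B5=T, B5=F, B6=T
checked all size-1 subsets: none covers 10 outcomes (max 5/10)
checked all size-2 subsets: none covers 10 outcomes (max 9/10)
inputs {1, 3, 4} (size 3) cover everything; no size-3 subset with a lexicographically smaller index list covers all 10

Answer: 3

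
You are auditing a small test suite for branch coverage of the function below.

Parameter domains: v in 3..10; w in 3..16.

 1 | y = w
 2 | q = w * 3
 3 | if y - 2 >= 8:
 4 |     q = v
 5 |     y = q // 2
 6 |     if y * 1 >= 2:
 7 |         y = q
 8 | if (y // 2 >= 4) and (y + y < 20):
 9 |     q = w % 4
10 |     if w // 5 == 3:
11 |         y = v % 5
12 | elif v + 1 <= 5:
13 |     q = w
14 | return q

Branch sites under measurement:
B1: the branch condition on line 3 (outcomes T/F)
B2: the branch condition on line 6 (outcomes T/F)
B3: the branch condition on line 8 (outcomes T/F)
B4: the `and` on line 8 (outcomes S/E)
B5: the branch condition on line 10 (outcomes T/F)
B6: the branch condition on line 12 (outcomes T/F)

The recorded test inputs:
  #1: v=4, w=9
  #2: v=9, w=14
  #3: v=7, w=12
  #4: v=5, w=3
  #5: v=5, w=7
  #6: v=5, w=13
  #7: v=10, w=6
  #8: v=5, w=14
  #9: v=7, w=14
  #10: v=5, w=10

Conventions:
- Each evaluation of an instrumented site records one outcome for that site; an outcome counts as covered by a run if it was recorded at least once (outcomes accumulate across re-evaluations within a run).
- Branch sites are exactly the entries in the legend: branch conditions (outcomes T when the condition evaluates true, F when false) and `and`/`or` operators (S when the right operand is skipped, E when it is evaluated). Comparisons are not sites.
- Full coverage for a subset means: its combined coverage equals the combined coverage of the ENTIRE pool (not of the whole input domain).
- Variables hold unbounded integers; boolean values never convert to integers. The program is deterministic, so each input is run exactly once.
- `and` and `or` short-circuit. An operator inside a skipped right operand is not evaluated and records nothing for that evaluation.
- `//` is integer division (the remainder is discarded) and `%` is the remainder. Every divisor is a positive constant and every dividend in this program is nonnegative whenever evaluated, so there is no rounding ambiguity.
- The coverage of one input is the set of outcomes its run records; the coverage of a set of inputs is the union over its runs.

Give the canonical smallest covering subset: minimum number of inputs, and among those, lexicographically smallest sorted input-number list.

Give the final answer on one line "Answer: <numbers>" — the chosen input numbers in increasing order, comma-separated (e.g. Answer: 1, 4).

input #1 (v=4, w=9): covers B1=F, B3=T, B4=E, B5=F
input #2 (v=9, w=14): covers B1=T, B2=T, B3=T, B4=E, B5=F
input #3 (v=7, w=12): covers B1=T, B2=T, B3=F, B4=S, B6=F
input #4 (v=5, w=3): covers B1=F, B3=F, B4=S, B6=F
input #5 (v=5, w=7): covers B1=F, B3=F, B4=S, B6=F
input #6 (v=5, w=13): covers B1=T, B2=T, B3=F, B4=S, B6=F
input #7 (v=10, w=6): covers B1=F, B3=F, B4=S, B6=F
input #8 (v=5, w=14): covers B1=T, B2=T, B3=F, B4=S, B6=F
input #9 (v=7, w=14): covers B1=T, B2=T, B3=F, B4=S, B6=F
input #10 (v=5, w=10): covers B1=T, B2=T, B3=F, B4=S, B6=F
union over all inputs: B1=T, B1=F, B2=T, B3=T, B3=F, B4=S, B4=E, B5=F, B6=F (9 outcomes)
no size-1 subset reaches all 9 outcomes (best union: 5/9)
size 2: inputs {1, 3} cover all 9 outcomes, and no lexicographically smaller subset of this size does

Answer: 1, 3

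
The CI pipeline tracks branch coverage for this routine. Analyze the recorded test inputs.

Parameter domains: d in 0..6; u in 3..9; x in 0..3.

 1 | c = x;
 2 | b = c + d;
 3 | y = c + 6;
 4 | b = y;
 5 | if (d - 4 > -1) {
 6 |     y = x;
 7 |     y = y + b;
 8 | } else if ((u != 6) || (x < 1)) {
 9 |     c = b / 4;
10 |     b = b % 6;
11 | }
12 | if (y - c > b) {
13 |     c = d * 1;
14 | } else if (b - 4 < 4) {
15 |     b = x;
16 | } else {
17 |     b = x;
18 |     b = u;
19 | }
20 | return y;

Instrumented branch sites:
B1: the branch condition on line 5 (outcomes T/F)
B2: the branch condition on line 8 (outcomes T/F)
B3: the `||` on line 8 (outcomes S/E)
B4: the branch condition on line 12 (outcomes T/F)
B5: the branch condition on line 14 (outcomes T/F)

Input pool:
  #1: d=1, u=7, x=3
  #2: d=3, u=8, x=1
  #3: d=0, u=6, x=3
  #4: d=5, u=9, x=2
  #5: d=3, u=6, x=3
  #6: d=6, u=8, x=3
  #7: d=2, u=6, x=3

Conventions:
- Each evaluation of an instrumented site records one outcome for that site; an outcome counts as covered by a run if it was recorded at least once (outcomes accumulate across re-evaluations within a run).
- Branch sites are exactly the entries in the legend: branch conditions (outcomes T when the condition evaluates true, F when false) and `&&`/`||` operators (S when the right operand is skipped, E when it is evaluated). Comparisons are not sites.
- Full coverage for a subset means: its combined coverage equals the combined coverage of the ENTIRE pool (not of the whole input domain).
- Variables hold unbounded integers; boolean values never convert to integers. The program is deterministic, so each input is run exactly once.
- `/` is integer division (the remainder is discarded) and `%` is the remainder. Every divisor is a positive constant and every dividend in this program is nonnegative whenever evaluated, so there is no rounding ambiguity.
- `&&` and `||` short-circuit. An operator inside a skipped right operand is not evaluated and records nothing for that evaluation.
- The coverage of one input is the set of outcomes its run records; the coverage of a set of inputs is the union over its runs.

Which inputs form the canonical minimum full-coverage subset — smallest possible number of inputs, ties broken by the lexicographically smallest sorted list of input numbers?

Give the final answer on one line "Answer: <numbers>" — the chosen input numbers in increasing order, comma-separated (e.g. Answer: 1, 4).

input #1, d=1, u=7, x=3: events B1->F, B3->S, B2->T, B4->T; outcomes B1=F, B2=T, B3=S, B4=T
input #2, d=3, u=8, x=1: events B1->F, B3->S, B2->T, B4->T; outcomes B1=F, B2=T, B3=S, B4=T
input #3, d=0, u=6, x=3: events B1->F, B3->E, B2->F, B4->F, B5->F; outcomes B1=F, B2=F, B3=E, B4=F, B5=F
input #4, d=5, u=9, x=2: events B1->T, B4->F, B5->F; outcomes B1=T, B4=F, B5=F
input #5, d=3, u=6, x=3: events B1->F, B3->E, B2->F, B4->F, B5->F; outcomes B1=F, B2=F, B3=E, B4=F, B5=F
input #6, d=6, u=8, x=3: events B1->T, B4->F, B5->F; outcomes B1=T, B4=F, B5=F
input #7, d=2, u=6, x=3: events B1->F, B3->E, B2->F, B4->F, B5->F; outcomes B1=F, B2=F, B3=E, B4=F, B5=F
the full pool covers 9 outcomes: B1=T, B1=F, B2=T, B2=F, B3=S, B3=E, B4=T, B4=F, B5=F
checked all size-1 subsets: none covers 9 outcomes (max 5/9)
checked all size-2 subsets: none covers 9 outcomes (max 8/9)
the canonical winner is {1, 3, 4}: size 3, full 9-outcome coverage, earliest index list among size-3 covers

Answer: 1, 3, 4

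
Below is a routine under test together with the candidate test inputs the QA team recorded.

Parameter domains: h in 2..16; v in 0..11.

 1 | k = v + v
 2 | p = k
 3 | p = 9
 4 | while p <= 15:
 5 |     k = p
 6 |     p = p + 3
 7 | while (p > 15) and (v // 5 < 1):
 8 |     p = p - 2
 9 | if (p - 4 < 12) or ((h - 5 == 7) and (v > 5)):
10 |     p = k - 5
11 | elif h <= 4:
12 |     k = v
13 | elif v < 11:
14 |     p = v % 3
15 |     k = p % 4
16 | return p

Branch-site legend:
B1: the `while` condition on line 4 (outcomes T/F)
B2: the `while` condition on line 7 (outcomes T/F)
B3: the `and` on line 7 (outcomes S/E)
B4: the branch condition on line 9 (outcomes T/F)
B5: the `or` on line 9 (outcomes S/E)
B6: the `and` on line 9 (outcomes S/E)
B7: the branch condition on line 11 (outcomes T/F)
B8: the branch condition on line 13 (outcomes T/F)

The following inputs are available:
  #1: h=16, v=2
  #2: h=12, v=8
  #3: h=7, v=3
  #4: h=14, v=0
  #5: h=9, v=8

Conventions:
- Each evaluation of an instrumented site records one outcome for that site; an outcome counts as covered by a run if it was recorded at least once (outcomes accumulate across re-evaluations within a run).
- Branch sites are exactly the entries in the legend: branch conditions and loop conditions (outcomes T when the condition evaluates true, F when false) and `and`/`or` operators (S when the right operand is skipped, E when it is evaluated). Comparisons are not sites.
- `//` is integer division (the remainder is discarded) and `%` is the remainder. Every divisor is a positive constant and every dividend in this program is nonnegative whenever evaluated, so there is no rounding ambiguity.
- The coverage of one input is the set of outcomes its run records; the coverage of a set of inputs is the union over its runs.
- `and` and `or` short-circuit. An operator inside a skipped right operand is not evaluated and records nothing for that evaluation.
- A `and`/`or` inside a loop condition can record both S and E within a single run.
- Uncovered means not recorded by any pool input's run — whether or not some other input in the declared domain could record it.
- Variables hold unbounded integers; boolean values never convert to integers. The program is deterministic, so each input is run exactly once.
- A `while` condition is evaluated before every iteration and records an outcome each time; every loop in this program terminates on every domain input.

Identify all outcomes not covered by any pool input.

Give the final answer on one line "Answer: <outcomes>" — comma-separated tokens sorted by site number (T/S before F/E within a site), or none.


run #1 (h=16, v=2) runs B1->T, B1->T, B1->T, B1->F, B3->E, B2->T, B3->E, B2->T, B3->S, B2->F, B5->S, B4->T; records B1=T, B1=F, B2=T, B2=F, B3=S, B3=E, B4=T, B5=S
run #2 (h=12, v=8) runs B1->T, B1->T, B1->T, B1->F, B3->E, B2->F, B5->E, B6->E, B4->T; records B1=T, B1=F, B2=F, B3=E, B4=T, B5=E, B6=E
run #3 (h=7, v=3) runs B1->T, B1->T, B1->T, B1->F, B3->E, B2->T, B3->E, B2->T, B3->S, B2->F, B5->S, B4->T; records B1=T, B1=F, B2=T, B2=F, B3=S, B3=E, B4=T, B5=S
run #4 (h=14, v=0) runs B1->T, B1->T, B1->T, B1->F, B3->E, B2->T, B3->E, B2->T, B3->S, B2->F, B5->S, B4->T; records B1=T, B1=F, B2=T, B2=F, B3=S, B3=E, B4=T, B5=S
run #5 (h=9, v=8) runs B1->T, B1->T, B1->T, B1->F, B3->E, B2->F, B5->E, B6->S, B4->F, B7->F, B8->T; records B1=T, B1=F, B2=F, B3=E, B4=F, B5=E, B6=S, B7=F, B8=T
union over the pool: B1=T, B1=F, B2=T, B2=F, B3=S, B3=E, B4=T, B4=F, B5=S, B5=E, B6=S, B6=E, B7=F, B8=T
uncovered (2 of 16): B7=T, B8=F
Answer: B7=T, B8=F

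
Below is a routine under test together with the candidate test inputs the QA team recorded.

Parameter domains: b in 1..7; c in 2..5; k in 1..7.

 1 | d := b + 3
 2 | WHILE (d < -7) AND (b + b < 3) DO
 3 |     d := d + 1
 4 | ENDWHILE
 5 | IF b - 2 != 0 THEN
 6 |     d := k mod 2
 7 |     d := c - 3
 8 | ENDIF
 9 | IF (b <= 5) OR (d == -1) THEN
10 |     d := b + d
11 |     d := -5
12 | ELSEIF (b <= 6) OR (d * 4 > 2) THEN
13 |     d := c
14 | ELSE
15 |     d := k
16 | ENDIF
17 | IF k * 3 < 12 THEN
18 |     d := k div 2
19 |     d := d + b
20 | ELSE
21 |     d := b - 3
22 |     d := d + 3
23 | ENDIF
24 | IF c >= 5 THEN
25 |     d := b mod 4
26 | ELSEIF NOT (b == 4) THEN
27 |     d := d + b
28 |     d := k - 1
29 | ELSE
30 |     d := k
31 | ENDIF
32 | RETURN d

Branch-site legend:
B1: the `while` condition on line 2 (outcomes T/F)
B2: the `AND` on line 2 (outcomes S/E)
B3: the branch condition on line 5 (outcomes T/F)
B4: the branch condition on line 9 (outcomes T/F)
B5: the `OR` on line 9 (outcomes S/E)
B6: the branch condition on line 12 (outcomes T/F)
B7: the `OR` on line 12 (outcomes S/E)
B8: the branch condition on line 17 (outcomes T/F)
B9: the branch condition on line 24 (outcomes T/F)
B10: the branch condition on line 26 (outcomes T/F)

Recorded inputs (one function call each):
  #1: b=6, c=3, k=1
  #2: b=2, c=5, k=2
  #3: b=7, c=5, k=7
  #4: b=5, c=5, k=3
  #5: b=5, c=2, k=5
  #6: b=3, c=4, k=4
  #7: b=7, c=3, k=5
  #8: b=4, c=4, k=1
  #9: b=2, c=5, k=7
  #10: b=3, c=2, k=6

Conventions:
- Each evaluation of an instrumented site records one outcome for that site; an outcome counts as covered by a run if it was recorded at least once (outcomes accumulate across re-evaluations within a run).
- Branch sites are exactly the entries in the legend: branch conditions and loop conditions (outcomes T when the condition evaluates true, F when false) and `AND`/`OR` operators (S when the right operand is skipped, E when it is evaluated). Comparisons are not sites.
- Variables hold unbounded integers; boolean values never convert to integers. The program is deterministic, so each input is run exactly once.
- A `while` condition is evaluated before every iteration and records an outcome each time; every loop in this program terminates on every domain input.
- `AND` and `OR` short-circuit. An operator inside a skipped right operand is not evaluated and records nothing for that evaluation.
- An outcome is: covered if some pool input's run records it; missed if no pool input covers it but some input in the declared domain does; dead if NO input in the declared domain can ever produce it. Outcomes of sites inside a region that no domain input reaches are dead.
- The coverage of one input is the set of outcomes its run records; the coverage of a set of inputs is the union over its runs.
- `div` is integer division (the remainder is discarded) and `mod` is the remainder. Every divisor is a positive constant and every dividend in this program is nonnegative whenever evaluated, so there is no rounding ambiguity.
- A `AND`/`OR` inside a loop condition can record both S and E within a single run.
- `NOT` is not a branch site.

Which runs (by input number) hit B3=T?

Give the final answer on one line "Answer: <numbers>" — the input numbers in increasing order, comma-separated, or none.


input #1 (b=6, c=3, k=1): records B3=T
input #2 (b=2, c=5, k=2): does not record B3=T
input #3 (b=7, c=5, k=7): records B3=T
input #4 (b=5, c=5, k=3): records B3=T
input #5 (b=5, c=2, k=5): records B3=T
input #6 (b=3, c=4, k=4): records B3=T
input #7 (b=7, c=3, k=5): records B3=T
input #8 (b=4, c=4, k=1): records B3=T
input #9 (b=2, c=5, k=7): does not record B3=T
input #10 (b=3, c=2, k=6): records B3=T
Answer: 1, 3, 4, 5, 6, 7, 8, 10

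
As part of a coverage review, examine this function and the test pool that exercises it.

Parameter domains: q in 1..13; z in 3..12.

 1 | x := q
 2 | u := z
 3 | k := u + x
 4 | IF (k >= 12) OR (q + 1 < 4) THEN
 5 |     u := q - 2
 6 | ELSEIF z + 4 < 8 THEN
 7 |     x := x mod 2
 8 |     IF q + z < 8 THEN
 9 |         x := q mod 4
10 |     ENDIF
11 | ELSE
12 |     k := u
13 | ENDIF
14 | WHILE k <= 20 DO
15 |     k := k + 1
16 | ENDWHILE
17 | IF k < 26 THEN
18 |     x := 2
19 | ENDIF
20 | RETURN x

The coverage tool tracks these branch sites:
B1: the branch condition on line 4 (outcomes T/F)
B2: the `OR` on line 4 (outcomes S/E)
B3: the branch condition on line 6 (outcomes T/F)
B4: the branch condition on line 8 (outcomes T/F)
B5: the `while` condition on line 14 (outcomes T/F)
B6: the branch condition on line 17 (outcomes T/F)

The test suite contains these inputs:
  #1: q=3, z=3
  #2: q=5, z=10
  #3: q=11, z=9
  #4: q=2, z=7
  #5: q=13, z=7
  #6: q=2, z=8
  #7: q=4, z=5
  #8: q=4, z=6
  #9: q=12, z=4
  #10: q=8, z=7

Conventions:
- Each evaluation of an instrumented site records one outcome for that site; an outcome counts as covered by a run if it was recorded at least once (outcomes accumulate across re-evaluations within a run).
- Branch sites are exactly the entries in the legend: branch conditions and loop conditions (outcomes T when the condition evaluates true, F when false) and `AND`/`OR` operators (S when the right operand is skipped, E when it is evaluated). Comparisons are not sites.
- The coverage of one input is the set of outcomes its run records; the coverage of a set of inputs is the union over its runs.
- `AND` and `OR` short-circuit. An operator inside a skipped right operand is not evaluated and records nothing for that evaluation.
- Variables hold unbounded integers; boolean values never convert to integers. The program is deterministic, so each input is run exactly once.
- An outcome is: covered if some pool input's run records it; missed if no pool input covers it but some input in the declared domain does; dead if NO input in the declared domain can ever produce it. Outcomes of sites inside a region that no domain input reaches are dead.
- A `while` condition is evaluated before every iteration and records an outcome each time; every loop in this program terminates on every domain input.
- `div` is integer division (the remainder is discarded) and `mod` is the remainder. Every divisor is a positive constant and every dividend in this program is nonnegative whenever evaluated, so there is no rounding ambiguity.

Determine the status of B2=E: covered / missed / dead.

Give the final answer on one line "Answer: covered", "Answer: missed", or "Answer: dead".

B2=E is recorded by pool input(s) 1, 4, 6, 7, 8 -> covered

Answer: covered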